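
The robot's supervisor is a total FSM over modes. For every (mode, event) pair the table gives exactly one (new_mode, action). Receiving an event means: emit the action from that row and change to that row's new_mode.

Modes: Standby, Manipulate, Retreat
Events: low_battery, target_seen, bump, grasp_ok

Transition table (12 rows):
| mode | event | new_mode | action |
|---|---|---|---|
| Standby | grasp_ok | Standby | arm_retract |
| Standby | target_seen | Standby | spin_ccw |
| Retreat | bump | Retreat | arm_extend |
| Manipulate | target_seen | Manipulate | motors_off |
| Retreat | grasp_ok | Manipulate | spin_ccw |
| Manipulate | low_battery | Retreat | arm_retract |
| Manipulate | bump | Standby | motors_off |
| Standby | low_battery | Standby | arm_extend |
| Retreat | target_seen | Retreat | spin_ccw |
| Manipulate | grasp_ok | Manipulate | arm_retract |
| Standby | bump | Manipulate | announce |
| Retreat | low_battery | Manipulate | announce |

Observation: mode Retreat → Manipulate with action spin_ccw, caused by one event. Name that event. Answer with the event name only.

try low_battery: (Retreat, low_battery) → (Manipulate, announce)
try target_seen: (Retreat, target_seen) → (Retreat, spin_ccw)
try bump: (Retreat, bump) → (Retreat, arm_extend)
try grasp_ok: (Retreat, grasp_ok) → (Manipulate, spin_ccw)  ← matches

grasp_ok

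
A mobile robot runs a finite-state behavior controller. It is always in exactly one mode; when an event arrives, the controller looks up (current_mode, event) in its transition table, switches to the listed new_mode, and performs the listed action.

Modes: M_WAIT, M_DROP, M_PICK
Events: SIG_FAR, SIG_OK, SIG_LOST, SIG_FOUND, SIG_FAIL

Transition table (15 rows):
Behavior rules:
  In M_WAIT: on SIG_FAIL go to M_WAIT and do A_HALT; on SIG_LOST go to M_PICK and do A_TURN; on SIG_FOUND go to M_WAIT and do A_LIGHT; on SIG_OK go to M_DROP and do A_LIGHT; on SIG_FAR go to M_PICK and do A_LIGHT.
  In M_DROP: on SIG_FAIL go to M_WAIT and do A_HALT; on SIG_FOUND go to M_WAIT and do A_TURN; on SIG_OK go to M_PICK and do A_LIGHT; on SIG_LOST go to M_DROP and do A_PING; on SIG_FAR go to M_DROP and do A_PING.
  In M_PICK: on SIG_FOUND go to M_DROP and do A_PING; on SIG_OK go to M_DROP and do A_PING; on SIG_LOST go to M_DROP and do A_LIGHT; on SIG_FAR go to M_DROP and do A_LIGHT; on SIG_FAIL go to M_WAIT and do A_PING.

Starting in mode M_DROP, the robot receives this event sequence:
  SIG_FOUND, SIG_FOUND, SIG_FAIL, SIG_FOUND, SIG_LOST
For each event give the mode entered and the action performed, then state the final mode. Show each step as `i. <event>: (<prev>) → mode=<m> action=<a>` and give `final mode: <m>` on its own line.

1. SIG_FOUND: (M_DROP) → mode=M_WAIT action=A_TURN
2. SIG_FOUND: (M_WAIT) → mode=M_WAIT action=A_LIGHT
3. SIG_FAIL: (M_WAIT) → mode=M_WAIT action=A_HALT
4. SIG_FOUND: (M_WAIT) → mode=M_WAIT action=A_LIGHT
5. SIG_LOST: (M_WAIT) → mode=M_PICK action=A_TURN

final mode: M_PICK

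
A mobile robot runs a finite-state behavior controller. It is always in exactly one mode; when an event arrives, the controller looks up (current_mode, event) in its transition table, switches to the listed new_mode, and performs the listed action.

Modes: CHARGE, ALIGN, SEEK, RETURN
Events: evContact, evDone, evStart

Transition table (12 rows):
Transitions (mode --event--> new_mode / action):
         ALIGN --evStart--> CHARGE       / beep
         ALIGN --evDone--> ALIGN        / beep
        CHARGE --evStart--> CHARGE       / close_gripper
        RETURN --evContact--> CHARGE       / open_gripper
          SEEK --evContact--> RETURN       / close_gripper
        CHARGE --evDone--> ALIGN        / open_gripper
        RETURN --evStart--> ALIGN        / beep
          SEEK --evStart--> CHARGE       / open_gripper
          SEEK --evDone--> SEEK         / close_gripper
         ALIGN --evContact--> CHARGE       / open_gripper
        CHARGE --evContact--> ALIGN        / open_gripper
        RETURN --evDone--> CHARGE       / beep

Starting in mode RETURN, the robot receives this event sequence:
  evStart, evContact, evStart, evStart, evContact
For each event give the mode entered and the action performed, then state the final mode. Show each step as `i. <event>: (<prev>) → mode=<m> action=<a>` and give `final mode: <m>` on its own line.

1. evStart: (RETURN) → mode=ALIGN action=beep
2. evContact: (ALIGN) → mode=CHARGE action=open_gripper
3. evStart: (CHARGE) → mode=CHARGE action=close_gripper
4. evStart: (CHARGE) → mode=CHARGE action=close_gripper
5. evContact: (CHARGE) → mode=ALIGN action=open_gripper

final mode: ALIGN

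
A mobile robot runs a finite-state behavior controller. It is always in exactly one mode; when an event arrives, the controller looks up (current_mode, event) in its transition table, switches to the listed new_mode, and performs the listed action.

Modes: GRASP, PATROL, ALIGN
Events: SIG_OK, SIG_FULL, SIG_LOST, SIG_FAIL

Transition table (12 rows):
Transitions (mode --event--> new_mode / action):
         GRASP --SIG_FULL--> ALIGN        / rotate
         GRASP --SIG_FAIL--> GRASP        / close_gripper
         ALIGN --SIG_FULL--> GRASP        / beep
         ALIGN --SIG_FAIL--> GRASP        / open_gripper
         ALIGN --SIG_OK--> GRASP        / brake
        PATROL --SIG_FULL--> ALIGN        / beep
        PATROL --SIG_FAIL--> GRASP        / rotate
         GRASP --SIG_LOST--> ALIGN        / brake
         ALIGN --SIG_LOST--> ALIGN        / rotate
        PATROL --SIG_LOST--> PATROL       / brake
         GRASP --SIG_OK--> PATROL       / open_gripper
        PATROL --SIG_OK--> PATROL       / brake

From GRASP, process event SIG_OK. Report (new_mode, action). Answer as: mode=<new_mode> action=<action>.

mode=PATROL action=open_gripper

current mode = GRASP; filter table to that mode:
  (GRASP, SIG_FULL) → (ALIGN, rotate)
  (GRASP, SIG_FAIL) → (GRASP, close_gripper)
  (GRASP, SIG_LOST) → (ALIGN, brake)
  (GRASP, SIG_OK) → (PATROL, open_gripper)  ← event matches
event = SIG_OK selects (PATROL, open_gripper)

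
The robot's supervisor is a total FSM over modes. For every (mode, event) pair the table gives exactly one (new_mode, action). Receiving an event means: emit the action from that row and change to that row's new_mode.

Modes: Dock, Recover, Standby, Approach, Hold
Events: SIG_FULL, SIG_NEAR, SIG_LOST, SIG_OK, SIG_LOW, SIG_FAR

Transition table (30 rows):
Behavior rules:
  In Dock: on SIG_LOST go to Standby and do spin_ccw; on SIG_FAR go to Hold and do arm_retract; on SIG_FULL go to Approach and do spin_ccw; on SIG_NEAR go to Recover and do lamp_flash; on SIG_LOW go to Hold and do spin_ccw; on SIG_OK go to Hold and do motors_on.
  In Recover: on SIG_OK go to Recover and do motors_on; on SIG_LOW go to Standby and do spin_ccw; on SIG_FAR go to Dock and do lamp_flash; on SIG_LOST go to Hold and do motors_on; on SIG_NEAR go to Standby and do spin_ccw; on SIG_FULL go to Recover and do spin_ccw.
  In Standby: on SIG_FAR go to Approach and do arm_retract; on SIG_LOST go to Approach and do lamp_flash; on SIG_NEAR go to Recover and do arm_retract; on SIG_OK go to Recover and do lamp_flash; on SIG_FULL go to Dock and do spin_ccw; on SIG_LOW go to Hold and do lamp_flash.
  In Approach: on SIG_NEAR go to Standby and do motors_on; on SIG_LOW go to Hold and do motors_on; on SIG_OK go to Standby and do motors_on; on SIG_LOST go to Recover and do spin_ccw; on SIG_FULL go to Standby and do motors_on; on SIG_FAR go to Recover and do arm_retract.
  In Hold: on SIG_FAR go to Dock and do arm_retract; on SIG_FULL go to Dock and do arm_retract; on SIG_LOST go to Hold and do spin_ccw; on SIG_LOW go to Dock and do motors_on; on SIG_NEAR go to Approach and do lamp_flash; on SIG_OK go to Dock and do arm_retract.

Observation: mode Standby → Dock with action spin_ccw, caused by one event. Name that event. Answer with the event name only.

SIG_FULL

try SIG_FULL: (Standby, SIG_FULL) → (Dock, spin_ccw)  ← matches
try SIG_NEAR: (Standby, SIG_NEAR) → (Recover, arm_retract)
try SIG_LOST: (Standby, SIG_LOST) → (Approach, lamp_flash)
try SIG_OK: (Standby, SIG_OK) → (Recover, lamp_flash)
try SIG_LOW: (Standby, SIG_LOW) → (Hold, lamp_flash)
try SIG_FAR: (Standby, SIG_FAR) → (Approach, arm_retract)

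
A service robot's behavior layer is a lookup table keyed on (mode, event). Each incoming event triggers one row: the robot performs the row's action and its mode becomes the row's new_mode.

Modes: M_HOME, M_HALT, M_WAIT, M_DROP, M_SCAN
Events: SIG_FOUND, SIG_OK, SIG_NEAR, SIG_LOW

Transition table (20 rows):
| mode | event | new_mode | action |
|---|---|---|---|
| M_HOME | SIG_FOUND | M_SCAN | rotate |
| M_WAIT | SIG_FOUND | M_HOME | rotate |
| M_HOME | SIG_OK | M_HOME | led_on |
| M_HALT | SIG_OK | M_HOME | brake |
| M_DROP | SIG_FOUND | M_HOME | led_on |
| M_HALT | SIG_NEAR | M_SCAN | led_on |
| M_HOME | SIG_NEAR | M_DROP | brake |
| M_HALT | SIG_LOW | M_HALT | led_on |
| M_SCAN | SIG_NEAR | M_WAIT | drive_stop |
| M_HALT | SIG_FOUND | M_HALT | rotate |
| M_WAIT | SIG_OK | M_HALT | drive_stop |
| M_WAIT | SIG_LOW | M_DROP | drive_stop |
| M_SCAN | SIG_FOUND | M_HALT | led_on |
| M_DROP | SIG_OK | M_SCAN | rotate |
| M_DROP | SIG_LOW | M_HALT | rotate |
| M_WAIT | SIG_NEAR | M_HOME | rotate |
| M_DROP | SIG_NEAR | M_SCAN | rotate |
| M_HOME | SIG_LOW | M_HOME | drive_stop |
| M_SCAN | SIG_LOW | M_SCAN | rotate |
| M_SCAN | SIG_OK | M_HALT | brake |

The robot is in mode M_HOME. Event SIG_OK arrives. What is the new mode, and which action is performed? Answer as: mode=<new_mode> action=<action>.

mode=M_HOME action=led_on

current mode = M_HOME; filter table to that mode:
  (M_HOME, SIG_FOUND) → (M_SCAN, rotate)
  (M_HOME, SIG_OK) → (M_HOME, led_on)  ← event matches
  (M_HOME, SIG_NEAR) → (M_DROP, brake)
  (M_HOME, SIG_LOW) → (M_HOME, drive_stop)
event = SIG_OK selects (M_HOME, led_on)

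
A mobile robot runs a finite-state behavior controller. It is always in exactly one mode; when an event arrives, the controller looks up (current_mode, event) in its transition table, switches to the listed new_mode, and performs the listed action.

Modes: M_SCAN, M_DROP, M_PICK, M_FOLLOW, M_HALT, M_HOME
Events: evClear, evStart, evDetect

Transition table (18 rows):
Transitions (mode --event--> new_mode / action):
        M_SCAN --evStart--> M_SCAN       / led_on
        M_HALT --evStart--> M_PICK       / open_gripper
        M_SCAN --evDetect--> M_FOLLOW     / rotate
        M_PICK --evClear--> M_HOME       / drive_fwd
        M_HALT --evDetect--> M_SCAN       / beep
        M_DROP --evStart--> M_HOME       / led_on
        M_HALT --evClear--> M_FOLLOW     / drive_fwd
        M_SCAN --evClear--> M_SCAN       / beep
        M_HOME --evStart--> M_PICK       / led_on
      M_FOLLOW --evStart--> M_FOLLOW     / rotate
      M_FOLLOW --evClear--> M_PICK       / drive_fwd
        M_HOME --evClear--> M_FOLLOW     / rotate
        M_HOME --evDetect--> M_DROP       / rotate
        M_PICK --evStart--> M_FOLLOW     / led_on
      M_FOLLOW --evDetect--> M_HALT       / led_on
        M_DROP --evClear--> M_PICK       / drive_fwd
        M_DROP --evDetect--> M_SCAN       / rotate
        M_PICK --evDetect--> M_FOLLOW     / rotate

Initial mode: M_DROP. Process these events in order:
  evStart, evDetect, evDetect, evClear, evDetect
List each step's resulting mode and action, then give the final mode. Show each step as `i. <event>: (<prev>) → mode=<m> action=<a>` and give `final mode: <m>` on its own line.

final mode: M_FOLLOW

1. evStart: (M_DROP) → mode=M_HOME action=led_on
2. evDetect: (M_HOME) → mode=M_DROP action=rotate
3. evDetect: (M_DROP) → mode=M_SCAN action=rotate
4. evClear: (M_SCAN) → mode=M_SCAN action=beep
5. evDetect: (M_SCAN) → mode=M_FOLLOW action=rotate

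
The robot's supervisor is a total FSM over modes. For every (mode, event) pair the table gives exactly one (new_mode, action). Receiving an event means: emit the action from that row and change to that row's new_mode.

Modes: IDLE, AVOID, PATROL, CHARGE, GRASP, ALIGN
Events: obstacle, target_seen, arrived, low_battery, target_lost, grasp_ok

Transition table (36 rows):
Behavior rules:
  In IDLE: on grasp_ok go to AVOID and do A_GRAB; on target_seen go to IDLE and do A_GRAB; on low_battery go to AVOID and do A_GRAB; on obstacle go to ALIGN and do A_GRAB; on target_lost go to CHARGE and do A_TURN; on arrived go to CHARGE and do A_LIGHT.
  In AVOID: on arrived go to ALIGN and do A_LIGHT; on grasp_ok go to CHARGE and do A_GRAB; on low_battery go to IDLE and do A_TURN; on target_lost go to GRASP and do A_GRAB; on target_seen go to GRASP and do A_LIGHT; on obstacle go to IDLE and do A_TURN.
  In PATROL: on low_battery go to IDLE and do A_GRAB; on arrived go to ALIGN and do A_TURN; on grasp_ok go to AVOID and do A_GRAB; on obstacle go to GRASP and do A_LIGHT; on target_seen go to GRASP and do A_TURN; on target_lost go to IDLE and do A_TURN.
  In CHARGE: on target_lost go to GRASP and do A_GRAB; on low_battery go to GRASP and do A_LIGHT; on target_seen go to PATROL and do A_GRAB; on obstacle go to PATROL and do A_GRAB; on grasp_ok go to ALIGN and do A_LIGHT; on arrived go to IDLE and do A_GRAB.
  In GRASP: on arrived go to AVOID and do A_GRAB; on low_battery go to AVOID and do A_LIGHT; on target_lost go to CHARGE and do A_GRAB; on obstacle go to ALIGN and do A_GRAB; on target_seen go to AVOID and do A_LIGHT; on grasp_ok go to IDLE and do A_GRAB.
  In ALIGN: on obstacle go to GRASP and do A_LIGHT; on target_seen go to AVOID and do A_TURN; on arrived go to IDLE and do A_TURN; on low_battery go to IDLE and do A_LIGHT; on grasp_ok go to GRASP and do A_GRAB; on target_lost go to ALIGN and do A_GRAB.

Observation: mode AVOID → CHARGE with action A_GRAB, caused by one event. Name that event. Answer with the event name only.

grasp_ok

try obstacle: (AVOID, obstacle) → (IDLE, A_TURN)
try target_seen: (AVOID, target_seen) → (GRASP, A_LIGHT)
try arrived: (AVOID, arrived) → (ALIGN, A_LIGHT)
try low_battery: (AVOID, low_battery) → (IDLE, A_TURN)
try target_lost: (AVOID, target_lost) → (GRASP, A_GRAB)
try grasp_ok: (AVOID, grasp_ok) → (CHARGE, A_GRAB)  ← matches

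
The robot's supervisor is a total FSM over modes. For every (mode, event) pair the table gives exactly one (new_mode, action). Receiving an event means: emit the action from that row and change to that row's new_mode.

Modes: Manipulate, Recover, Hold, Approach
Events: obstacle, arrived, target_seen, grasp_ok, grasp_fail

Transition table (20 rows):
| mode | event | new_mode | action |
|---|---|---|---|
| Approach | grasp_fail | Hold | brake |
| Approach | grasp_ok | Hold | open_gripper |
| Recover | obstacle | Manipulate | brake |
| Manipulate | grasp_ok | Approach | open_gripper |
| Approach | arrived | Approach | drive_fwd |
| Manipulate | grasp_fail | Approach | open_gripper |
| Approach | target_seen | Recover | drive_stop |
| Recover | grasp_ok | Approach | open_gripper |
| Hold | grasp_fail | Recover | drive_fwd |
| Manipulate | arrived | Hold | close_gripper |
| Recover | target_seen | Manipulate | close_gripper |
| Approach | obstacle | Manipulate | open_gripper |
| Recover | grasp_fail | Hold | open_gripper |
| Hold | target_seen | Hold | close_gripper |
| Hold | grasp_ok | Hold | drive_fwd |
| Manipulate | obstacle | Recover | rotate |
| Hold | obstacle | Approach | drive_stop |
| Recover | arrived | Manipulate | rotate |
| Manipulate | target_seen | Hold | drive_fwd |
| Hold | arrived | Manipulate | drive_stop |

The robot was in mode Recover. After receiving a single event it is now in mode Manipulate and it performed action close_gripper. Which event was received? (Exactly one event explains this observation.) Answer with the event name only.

target_seen

try obstacle: (Recover, obstacle) → (Manipulate, brake)
try arrived: (Recover, arrived) → (Manipulate, rotate)
try target_seen: (Recover, target_seen) → (Manipulate, close_gripper)  ← matches
try grasp_ok: (Recover, grasp_ok) → (Approach, open_gripper)
try grasp_fail: (Recover, grasp_fail) → (Hold, open_gripper)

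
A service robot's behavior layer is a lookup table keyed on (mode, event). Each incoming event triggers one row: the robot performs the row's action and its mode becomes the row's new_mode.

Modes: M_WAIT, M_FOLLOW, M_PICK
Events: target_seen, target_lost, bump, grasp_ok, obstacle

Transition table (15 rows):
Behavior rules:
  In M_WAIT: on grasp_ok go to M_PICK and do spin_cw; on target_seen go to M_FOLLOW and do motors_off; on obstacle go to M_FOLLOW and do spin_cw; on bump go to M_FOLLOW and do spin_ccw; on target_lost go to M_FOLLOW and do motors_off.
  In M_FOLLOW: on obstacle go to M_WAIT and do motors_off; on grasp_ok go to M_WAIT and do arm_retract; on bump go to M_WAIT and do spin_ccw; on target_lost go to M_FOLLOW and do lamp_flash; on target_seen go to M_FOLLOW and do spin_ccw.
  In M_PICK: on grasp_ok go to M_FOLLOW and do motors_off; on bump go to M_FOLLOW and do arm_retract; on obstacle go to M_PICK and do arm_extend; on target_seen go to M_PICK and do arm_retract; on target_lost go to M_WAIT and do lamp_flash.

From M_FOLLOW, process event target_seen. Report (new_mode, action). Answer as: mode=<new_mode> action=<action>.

mode=M_FOLLOW action=spin_ccw

current mode = M_FOLLOW; filter table to that mode:
  (M_FOLLOW, obstacle) → (M_WAIT, motors_off)
  (M_FOLLOW, grasp_ok) → (M_WAIT, arm_retract)
  (M_FOLLOW, bump) → (M_WAIT, spin_ccw)
  (M_FOLLOW, target_lost) → (M_FOLLOW, lamp_flash)
  (M_FOLLOW, target_seen) → (M_FOLLOW, spin_ccw)  ← event matches
event = target_seen selects (M_FOLLOW, spin_ccw)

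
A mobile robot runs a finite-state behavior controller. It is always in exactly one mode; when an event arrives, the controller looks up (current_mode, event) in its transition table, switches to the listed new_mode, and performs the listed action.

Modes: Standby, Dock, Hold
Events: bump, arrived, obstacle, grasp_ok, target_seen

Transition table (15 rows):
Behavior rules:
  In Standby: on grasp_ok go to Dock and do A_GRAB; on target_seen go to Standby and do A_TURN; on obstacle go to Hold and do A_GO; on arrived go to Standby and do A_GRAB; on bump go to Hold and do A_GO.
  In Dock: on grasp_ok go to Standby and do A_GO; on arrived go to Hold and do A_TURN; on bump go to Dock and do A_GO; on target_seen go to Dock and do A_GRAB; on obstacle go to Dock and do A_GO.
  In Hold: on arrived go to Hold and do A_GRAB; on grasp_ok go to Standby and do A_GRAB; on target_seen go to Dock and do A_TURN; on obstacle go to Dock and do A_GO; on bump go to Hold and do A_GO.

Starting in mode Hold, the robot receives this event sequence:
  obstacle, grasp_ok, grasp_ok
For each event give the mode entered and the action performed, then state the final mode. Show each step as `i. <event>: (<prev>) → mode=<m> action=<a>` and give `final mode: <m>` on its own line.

1. obstacle: (Hold) → mode=Dock action=A_GO
2. grasp_ok: (Dock) → mode=Standby action=A_GO
3. grasp_ok: (Standby) → mode=Dock action=A_GRAB

final mode: Dock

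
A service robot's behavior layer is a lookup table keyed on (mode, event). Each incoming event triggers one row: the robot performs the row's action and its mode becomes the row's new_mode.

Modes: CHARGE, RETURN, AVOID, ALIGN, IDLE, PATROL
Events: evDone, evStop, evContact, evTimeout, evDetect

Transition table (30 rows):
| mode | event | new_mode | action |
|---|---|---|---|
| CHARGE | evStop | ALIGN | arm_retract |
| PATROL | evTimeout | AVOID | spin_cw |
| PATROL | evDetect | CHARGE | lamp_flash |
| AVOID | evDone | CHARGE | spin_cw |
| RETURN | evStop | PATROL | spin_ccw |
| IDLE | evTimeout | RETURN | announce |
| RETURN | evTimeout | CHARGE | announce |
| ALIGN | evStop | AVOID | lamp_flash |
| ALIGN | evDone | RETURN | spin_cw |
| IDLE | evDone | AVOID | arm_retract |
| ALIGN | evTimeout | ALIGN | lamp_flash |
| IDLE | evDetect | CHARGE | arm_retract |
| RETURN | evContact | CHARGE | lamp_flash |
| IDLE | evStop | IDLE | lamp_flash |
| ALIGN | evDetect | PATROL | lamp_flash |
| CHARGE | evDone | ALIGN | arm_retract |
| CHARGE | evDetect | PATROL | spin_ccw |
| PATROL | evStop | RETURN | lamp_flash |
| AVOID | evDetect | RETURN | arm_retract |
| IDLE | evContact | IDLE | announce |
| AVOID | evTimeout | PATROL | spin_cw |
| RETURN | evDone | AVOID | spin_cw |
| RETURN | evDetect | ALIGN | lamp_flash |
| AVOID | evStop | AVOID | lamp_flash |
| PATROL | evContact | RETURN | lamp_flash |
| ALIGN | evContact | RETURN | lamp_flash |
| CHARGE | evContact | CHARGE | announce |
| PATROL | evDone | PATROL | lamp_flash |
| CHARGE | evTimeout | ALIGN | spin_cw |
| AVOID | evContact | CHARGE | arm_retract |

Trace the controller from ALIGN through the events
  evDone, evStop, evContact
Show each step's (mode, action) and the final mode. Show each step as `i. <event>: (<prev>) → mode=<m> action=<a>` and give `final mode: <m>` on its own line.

1. evDone: (ALIGN) → mode=RETURN action=spin_cw
2. evStop: (RETURN) → mode=PATROL action=spin_ccw
3. evContact: (PATROL) → mode=RETURN action=lamp_flash

final mode: RETURN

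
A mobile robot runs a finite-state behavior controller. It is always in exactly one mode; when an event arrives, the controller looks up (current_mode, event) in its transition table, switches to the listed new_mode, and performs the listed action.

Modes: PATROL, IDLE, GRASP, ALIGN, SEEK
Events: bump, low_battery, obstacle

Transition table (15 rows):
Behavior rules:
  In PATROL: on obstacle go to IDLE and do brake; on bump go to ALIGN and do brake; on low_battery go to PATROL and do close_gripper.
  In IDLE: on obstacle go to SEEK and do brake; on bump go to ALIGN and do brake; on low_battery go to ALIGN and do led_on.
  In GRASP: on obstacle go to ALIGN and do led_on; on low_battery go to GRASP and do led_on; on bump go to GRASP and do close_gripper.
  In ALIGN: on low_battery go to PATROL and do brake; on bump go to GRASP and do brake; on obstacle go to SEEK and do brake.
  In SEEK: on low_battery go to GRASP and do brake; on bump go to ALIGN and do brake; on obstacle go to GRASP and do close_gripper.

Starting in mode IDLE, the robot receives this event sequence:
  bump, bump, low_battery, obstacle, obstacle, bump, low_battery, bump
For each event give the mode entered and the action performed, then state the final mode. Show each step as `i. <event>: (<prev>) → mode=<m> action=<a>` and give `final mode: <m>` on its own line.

final mode: ALIGN

1. bump: (IDLE) → mode=ALIGN action=brake
2. bump: (ALIGN) → mode=GRASP action=brake
3. low_battery: (GRASP) → mode=GRASP action=led_on
4. obstacle: (GRASP) → mode=ALIGN action=led_on
5. obstacle: (ALIGN) → mode=SEEK action=brake
6. bump: (SEEK) → mode=ALIGN action=brake
7. low_battery: (ALIGN) → mode=PATROL action=brake
8. bump: (PATROL) → mode=ALIGN action=brake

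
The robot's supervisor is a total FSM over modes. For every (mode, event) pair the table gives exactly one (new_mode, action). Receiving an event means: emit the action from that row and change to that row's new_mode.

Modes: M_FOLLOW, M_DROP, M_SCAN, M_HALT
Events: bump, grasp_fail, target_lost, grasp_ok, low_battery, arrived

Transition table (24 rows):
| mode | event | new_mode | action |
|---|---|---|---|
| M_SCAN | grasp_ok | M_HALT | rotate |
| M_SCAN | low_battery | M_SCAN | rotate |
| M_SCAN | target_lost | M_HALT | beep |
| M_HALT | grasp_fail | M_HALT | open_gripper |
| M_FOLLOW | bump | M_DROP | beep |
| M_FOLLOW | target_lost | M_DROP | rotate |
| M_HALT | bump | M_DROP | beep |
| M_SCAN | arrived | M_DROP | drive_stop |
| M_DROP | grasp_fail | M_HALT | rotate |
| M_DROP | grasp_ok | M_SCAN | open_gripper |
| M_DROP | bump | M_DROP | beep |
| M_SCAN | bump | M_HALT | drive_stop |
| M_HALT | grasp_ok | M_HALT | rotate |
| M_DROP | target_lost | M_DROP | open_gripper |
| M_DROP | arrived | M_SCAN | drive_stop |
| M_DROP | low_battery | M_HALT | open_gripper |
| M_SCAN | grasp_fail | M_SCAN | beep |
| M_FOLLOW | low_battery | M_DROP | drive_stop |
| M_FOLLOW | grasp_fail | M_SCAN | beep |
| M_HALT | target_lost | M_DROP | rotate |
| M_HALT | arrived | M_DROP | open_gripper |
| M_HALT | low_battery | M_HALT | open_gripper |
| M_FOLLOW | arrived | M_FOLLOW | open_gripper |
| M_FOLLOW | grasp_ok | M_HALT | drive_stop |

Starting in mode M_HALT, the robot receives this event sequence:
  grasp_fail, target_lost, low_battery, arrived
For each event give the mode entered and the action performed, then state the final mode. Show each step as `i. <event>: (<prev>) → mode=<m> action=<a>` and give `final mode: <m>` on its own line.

final mode: M_DROP

1. grasp_fail: (M_HALT) → mode=M_HALT action=open_gripper
2. target_lost: (M_HALT) → mode=M_DROP action=rotate
3. low_battery: (M_DROP) → mode=M_HALT action=open_gripper
4. arrived: (M_HALT) → mode=M_DROP action=open_gripper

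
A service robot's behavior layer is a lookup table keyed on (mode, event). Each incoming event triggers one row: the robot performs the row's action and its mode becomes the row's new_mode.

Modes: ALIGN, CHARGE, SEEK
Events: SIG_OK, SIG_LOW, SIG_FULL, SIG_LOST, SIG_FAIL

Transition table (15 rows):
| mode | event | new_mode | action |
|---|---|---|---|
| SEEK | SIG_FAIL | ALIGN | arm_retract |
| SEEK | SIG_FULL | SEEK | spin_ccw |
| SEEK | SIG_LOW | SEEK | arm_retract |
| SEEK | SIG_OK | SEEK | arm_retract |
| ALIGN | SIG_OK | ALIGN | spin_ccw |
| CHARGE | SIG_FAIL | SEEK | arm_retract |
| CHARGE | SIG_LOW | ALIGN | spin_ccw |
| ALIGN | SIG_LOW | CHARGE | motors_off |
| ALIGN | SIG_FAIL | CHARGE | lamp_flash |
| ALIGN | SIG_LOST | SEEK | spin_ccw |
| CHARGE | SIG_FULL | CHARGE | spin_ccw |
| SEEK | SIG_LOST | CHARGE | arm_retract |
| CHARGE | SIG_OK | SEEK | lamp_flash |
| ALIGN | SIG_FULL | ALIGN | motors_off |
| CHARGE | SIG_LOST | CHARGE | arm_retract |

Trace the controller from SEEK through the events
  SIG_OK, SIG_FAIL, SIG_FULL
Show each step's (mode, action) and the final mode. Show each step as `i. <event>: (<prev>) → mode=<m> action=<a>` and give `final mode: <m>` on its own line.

1. SIG_OK: (SEEK) → mode=SEEK action=arm_retract
2. SIG_FAIL: (SEEK) → mode=ALIGN action=arm_retract
3. SIG_FULL: (ALIGN) → mode=ALIGN action=motors_off

final mode: ALIGN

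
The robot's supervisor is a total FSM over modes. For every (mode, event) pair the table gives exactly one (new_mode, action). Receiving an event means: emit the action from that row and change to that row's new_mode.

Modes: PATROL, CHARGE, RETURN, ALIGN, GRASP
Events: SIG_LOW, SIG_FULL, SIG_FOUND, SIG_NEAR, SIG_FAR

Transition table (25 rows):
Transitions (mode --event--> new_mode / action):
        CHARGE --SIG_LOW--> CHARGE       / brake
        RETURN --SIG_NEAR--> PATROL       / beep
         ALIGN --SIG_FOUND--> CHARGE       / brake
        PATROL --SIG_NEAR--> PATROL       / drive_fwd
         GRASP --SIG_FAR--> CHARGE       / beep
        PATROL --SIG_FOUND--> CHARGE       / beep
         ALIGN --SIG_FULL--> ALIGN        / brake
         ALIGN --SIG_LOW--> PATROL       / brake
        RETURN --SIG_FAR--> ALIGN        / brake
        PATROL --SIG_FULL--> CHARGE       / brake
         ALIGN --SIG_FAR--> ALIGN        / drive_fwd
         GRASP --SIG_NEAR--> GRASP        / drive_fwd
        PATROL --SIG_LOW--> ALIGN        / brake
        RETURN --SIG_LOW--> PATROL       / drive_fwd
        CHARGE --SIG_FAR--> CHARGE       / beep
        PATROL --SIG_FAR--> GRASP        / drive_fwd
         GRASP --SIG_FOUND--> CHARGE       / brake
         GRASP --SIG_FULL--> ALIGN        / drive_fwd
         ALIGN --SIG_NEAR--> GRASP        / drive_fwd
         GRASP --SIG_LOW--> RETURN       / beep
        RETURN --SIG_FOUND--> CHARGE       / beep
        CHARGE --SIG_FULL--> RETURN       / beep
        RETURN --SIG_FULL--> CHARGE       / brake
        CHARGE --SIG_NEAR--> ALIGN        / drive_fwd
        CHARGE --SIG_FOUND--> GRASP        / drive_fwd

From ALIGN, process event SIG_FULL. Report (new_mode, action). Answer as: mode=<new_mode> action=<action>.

mode=ALIGN action=brake

current mode = ALIGN; filter table to that mode:
  (ALIGN, SIG_FOUND) → (CHARGE, brake)
  (ALIGN, SIG_FULL) → (ALIGN, brake)  ← event matches
  (ALIGN, SIG_LOW) → (PATROL, brake)
  (ALIGN, SIG_FAR) → (ALIGN, drive_fwd)
  (ALIGN, SIG_NEAR) → (GRASP, drive_fwd)
event = SIG_FULL selects (ALIGN, brake)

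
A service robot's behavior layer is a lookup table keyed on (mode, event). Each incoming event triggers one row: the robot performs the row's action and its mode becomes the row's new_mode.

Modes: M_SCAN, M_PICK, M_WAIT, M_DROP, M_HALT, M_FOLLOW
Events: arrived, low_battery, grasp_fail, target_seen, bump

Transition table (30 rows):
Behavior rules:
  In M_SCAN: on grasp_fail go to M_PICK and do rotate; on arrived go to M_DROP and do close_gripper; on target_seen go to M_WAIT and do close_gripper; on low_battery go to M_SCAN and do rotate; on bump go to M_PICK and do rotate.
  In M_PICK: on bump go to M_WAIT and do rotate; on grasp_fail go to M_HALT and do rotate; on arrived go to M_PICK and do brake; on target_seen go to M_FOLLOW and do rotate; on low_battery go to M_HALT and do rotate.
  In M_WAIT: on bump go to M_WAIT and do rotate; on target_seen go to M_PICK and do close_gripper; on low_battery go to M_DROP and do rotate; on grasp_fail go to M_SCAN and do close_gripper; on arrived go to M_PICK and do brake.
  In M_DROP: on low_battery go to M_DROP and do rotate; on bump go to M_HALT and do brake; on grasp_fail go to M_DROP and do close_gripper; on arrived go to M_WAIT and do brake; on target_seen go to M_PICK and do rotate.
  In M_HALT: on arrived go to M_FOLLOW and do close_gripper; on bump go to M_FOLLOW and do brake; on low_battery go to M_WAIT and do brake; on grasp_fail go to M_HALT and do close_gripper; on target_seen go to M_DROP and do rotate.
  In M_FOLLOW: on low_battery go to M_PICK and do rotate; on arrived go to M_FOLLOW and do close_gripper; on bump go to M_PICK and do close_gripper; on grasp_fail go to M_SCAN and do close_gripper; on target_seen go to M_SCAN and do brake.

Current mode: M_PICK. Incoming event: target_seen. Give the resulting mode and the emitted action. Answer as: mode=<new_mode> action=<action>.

current mode = M_PICK; filter table to that mode:
  (M_PICK, bump) → (M_WAIT, rotate)
  (M_PICK, grasp_fail) → (M_HALT, rotate)
  (M_PICK, arrived) → (M_PICK, brake)
  (M_PICK, target_seen) → (M_FOLLOW, rotate)  ← event matches
  (M_PICK, low_battery) → (M_HALT, rotate)
event = target_seen selects (M_FOLLOW, rotate)

mode=M_FOLLOW action=rotate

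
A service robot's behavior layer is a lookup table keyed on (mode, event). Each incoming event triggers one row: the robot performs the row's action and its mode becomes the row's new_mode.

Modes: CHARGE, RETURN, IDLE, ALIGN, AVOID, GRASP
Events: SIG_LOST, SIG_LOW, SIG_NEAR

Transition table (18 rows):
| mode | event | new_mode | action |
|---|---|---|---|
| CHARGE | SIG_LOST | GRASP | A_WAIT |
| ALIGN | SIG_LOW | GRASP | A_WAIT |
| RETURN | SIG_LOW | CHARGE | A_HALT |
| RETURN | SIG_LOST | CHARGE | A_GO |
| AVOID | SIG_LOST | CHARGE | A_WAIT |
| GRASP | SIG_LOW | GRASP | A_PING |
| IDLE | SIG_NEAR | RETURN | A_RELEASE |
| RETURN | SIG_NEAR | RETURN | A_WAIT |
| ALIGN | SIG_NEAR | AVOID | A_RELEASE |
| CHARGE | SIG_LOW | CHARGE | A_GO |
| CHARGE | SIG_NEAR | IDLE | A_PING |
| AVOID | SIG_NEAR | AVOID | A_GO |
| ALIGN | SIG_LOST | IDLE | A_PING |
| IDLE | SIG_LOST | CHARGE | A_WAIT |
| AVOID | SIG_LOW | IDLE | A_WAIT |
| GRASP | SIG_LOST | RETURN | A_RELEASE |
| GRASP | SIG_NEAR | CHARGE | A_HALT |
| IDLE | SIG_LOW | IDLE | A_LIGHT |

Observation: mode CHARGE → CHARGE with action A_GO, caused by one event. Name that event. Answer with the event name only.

SIG_LOW

try SIG_LOST: (CHARGE, SIG_LOST) → (GRASP, A_WAIT)
try SIG_LOW: (CHARGE, SIG_LOW) → (CHARGE, A_GO)  ← matches
try SIG_NEAR: (CHARGE, SIG_NEAR) → (IDLE, A_PING)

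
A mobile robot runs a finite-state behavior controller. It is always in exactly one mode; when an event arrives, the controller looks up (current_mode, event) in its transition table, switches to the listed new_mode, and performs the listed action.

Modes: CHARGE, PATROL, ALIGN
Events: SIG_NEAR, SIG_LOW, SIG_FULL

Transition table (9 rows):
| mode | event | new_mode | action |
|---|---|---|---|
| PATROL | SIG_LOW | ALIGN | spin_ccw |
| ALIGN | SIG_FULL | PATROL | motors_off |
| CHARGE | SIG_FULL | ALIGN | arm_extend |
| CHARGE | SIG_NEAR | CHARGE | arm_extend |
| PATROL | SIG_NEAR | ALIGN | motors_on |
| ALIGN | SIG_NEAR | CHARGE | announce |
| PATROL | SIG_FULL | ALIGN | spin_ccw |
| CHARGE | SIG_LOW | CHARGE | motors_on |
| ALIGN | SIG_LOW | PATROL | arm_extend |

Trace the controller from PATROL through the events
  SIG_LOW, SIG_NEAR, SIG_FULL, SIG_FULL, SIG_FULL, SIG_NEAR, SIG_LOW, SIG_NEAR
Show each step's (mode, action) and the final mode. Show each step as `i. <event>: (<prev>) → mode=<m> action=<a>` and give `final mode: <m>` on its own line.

final mode: CHARGE

1. SIG_LOW: (PATROL) → mode=ALIGN action=spin_ccw
2. SIG_NEAR: (ALIGN) → mode=CHARGE action=announce
3. SIG_FULL: (CHARGE) → mode=ALIGN action=arm_extend
4. SIG_FULL: (ALIGN) → mode=PATROL action=motors_off
5. SIG_FULL: (PATROL) → mode=ALIGN action=spin_ccw
6. SIG_NEAR: (ALIGN) → mode=CHARGE action=announce
7. SIG_LOW: (CHARGE) → mode=CHARGE action=motors_on
8. SIG_NEAR: (CHARGE) → mode=CHARGE action=arm_extend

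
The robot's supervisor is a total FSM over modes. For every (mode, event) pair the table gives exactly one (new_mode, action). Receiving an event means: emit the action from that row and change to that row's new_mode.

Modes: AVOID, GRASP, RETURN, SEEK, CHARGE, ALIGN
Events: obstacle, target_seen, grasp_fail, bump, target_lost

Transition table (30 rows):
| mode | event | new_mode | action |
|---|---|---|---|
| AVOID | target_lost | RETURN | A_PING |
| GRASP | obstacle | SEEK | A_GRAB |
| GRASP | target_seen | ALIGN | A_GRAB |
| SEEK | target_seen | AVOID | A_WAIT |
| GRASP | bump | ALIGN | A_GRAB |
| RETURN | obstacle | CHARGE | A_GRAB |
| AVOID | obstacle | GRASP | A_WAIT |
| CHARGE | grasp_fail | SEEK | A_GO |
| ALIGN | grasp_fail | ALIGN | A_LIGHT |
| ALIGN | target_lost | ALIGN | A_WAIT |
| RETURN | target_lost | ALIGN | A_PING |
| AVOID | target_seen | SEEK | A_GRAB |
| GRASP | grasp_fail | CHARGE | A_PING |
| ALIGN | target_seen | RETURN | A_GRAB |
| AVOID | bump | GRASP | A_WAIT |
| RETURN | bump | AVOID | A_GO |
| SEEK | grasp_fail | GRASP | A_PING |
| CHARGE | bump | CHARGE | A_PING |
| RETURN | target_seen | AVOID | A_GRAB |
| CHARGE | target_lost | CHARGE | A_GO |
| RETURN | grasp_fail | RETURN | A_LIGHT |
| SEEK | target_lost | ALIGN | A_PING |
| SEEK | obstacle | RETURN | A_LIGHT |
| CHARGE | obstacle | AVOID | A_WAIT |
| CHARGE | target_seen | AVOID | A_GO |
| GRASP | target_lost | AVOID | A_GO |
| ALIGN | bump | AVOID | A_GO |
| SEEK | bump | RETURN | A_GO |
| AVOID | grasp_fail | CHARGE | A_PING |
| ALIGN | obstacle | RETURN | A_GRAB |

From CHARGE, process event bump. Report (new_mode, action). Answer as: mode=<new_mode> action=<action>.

mode=CHARGE action=A_PING

current mode = CHARGE; filter table to that mode:
  (CHARGE, grasp_fail) → (SEEK, A_GO)
  (CHARGE, bump) → (CHARGE, A_PING)  ← event matches
  (CHARGE, target_lost) → (CHARGE, A_GO)
  (CHARGE, obstacle) → (AVOID, A_WAIT)
  (CHARGE, target_seen) → (AVOID, A_GO)
event = bump selects (CHARGE, A_PING)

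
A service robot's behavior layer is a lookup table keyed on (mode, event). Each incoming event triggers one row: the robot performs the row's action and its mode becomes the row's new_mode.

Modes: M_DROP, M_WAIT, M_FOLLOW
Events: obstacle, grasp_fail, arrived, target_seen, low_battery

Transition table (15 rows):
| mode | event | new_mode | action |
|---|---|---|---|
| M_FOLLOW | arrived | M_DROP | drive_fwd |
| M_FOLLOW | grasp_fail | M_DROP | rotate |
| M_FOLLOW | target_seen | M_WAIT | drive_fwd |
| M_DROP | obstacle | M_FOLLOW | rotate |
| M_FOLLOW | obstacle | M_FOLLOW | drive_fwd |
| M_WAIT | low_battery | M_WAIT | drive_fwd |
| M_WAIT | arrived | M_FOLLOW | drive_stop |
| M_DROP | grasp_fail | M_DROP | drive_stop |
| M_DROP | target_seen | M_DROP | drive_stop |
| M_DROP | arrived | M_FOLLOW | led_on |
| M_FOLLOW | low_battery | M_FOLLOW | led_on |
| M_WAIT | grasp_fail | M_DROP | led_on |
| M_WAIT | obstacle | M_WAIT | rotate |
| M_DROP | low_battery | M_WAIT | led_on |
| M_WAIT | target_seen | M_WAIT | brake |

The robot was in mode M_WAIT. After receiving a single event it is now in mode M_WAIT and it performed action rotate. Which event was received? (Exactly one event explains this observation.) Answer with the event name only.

obstacle

try obstacle: (M_WAIT, obstacle) → (M_WAIT, rotate)  ← matches
try grasp_fail: (M_WAIT, grasp_fail) → (M_DROP, led_on)
try arrived: (M_WAIT, arrived) → (M_FOLLOW, drive_stop)
try target_seen: (M_WAIT, target_seen) → (M_WAIT, brake)
try low_battery: (M_WAIT, low_battery) → (M_WAIT, drive_fwd)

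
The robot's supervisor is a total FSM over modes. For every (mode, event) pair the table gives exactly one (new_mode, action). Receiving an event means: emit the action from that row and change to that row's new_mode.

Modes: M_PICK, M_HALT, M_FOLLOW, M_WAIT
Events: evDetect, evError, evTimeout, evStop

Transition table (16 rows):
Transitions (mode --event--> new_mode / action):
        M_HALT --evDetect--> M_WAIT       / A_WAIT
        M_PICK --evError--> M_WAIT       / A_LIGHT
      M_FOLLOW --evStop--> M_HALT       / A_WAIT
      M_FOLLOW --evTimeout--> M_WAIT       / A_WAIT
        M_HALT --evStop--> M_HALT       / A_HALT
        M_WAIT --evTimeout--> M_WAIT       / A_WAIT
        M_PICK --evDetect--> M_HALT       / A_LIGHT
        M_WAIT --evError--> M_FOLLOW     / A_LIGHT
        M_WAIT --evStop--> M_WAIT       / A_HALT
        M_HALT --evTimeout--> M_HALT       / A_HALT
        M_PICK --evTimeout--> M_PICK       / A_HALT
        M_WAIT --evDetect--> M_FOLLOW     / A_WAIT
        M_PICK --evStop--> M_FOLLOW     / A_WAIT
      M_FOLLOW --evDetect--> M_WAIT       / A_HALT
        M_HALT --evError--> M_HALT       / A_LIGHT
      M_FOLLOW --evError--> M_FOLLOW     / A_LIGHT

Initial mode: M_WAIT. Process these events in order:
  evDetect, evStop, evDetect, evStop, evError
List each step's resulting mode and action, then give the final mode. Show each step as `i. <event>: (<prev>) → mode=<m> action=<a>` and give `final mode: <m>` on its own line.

final mode: M_FOLLOW

1. evDetect: (M_WAIT) → mode=M_FOLLOW action=A_WAIT
2. evStop: (M_FOLLOW) → mode=M_HALT action=A_WAIT
3. evDetect: (M_HALT) → mode=M_WAIT action=A_WAIT
4. evStop: (M_WAIT) → mode=M_WAIT action=A_HALT
5. evError: (M_WAIT) → mode=M_FOLLOW action=A_LIGHT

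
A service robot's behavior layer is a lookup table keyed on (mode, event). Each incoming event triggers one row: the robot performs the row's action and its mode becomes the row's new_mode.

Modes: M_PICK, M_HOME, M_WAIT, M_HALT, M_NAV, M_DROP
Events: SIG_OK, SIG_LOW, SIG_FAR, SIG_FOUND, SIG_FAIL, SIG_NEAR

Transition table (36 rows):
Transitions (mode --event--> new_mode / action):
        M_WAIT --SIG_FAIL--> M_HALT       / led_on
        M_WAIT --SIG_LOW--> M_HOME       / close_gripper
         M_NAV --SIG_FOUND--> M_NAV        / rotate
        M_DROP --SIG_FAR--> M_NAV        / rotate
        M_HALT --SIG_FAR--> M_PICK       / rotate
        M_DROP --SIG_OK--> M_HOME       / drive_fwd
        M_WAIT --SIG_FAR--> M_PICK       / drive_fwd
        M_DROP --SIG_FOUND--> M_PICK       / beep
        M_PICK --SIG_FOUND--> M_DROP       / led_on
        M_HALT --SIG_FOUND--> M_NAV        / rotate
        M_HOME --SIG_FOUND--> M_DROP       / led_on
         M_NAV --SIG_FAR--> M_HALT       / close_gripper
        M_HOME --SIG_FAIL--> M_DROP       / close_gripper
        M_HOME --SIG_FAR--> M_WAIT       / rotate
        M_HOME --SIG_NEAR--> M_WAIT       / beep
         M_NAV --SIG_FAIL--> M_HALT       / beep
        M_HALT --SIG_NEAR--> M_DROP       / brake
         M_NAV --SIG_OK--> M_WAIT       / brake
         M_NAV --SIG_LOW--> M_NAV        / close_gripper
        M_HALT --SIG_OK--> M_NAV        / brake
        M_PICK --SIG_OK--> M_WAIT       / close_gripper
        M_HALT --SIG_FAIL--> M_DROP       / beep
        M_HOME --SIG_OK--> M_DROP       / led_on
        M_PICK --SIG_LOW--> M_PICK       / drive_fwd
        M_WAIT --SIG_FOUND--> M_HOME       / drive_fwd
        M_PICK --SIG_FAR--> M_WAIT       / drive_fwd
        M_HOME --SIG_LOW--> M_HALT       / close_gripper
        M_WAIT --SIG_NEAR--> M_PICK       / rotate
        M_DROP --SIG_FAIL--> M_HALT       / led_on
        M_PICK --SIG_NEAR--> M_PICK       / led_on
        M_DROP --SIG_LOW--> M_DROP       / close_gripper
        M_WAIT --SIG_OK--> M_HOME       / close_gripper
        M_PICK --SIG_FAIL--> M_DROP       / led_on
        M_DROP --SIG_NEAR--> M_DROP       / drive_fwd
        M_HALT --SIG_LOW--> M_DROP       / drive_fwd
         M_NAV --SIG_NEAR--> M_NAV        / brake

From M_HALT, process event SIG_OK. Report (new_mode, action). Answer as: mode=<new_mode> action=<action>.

current mode = M_HALT; filter table to that mode:
  (M_HALT, SIG_FAR) → (M_PICK, rotate)
  (M_HALT, SIG_FOUND) → (M_NAV, rotate)
  (M_HALT, SIG_NEAR) → (M_DROP, brake)
  (M_HALT, SIG_OK) → (M_NAV, brake)  ← event matches
  (M_HALT, SIG_FAIL) → (M_DROP, beep)
  (M_HALT, SIG_LOW) → (M_DROP, drive_fwd)
event = SIG_OK selects (M_NAV, brake)

mode=M_NAV action=brake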